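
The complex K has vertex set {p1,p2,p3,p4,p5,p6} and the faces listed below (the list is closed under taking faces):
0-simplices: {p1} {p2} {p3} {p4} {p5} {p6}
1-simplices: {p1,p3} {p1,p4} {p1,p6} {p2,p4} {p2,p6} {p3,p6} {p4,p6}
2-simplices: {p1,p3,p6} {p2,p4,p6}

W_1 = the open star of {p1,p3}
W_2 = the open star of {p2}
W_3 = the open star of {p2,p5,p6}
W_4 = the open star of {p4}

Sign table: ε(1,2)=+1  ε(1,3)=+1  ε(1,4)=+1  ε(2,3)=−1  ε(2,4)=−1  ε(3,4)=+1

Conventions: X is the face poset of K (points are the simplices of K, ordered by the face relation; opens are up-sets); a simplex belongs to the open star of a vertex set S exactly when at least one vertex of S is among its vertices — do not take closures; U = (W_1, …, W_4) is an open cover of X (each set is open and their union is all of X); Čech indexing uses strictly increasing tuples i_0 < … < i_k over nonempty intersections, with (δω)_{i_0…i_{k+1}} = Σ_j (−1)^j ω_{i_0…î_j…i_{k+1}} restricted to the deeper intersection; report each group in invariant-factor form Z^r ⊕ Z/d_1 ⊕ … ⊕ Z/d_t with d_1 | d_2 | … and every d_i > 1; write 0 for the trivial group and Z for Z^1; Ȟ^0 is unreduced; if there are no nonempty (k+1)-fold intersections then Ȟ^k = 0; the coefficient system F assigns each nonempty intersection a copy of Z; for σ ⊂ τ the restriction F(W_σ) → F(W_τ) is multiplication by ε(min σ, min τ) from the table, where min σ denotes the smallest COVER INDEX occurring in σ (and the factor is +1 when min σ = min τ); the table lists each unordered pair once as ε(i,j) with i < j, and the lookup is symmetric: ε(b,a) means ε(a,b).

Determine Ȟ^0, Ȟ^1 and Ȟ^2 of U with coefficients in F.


Ȟ^0 = Z; Ȟ^1 = Z; Ȟ^2 = 0

nerve of the cover:
  W1={{p1},{p3},{p1,p3},{p1,p4},{p1,p6},{p3,p6},{p1,p3,p6}} W2={{p2},{p2,p4},{p2,p6},{p2,p4,p6}} W3={{p2},{p5},{p6},{p1,p6},{p2,p4},{p2,p6},{p3,p6},{p4,p6},{p1,p3,p6},{p2,p4,p6}} W4={{p4},{p1,p4},{p2,p4},{p4,p6},{p2,p4,p6}}
  W13={{p1,p6},{p3,p6},{p1,p3,p6}} W14={{p1,p4}} W23={{p2},{p2,p4},{p2,p6},{p2,p4,p6}} W24={{p2,p4},{p2,p4,p6}} W34={{p2,p4},{p4,p6},{p2,p4,p6}}
  W234={{p2,p4},{p2,p4,p6}}
C dims 4,5,1; δ0: rk 3, SNF 1^3; δ1: rk 1, SNF 1^1
Ȟ^0 = (4 − 3) − 0 = 1, so Ȟ^0 ≅ Z
Ȟ^1 = (5 − 1) − 3 = 1, so Ȟ^1 ≅ Z
Ȟ^2 = (1 − 0) − 1 = 0, so Ȟ^2 ≅ 0


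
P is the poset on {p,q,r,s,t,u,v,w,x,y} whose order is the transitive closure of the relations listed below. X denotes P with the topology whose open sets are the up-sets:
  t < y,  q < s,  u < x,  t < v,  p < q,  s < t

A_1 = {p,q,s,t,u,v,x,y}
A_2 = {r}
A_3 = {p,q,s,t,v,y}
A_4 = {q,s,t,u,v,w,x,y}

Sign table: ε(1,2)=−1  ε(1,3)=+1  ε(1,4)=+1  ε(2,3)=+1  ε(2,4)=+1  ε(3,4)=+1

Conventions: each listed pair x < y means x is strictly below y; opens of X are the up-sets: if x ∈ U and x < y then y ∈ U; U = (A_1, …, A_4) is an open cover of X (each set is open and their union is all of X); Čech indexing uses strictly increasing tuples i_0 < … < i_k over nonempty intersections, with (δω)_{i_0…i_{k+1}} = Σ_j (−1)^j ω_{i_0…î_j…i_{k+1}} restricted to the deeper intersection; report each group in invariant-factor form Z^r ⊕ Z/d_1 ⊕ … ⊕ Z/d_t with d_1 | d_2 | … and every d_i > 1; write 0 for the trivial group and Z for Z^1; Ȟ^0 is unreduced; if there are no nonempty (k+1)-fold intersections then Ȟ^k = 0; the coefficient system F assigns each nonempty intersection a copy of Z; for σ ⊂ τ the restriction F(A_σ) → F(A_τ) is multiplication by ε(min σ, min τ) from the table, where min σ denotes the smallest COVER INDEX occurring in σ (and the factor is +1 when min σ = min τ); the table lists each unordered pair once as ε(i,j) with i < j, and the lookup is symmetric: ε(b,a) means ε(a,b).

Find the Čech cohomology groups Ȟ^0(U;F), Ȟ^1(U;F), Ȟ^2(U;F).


Ȟ^0 ≅ Z^2; Ȟ^1 ≅ 0; Ȟ^2 ≅ 0

intersection data:
  A13={p,q,s,t,v,y} A14={q,s,t,u,v,x,y} A34={q,s,t,v,y}
  A134={q,s,t,v,y}
C dims 4,3,1; δ0: rk 2, SNF 1^2; δ1: rk 1, SNF 1^1
Ȟ^0 = (4 − 2) − 0 = 2, so Ȟ^0 ≅ Z^2
Ȟ^1 = (3 − 1) − 2 = 0, so Ȟ^1 ≅ 0
Ȟ^2 = (1 − 0) − 1 = 0, so Ȟ^2 ≅ 0


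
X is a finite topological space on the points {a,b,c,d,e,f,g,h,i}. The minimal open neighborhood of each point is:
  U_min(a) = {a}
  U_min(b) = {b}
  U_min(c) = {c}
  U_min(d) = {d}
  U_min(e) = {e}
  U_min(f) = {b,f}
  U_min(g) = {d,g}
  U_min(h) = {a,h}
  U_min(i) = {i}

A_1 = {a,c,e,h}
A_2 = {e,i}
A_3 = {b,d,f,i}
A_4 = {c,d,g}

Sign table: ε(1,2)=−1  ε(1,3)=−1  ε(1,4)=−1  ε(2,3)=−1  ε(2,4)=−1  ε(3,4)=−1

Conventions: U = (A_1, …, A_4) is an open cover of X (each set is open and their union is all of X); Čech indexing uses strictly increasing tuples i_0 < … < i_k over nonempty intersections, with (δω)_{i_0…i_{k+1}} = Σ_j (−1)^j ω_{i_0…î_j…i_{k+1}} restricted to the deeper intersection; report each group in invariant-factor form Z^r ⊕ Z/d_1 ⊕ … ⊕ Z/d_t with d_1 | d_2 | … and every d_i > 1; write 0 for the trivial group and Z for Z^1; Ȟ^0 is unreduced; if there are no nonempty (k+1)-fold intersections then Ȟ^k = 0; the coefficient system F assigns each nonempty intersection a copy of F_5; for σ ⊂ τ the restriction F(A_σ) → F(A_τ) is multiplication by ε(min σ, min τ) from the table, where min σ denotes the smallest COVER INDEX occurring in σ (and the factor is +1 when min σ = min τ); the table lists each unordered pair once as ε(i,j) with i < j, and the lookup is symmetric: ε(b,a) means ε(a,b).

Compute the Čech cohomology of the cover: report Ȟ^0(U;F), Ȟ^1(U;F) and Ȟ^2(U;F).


cover nerve:
  A12={e} A14={c} A23={i} A34={d}
C dims 4,4; δ0: rk_F5 3
Ȟ^0: (4−3)−0=1 ⇒ Z/5
Ȟ^1: (4−0)−3=1 ⇒ Z/5
Ȟ^2: (0−0)−0=0 ⇒ 0

Ȟ^0(U;F) ≅ Z/5; Ȟ^1(U;F) ≅ Z/5; Ȟ^2(U;F) ≅ 0


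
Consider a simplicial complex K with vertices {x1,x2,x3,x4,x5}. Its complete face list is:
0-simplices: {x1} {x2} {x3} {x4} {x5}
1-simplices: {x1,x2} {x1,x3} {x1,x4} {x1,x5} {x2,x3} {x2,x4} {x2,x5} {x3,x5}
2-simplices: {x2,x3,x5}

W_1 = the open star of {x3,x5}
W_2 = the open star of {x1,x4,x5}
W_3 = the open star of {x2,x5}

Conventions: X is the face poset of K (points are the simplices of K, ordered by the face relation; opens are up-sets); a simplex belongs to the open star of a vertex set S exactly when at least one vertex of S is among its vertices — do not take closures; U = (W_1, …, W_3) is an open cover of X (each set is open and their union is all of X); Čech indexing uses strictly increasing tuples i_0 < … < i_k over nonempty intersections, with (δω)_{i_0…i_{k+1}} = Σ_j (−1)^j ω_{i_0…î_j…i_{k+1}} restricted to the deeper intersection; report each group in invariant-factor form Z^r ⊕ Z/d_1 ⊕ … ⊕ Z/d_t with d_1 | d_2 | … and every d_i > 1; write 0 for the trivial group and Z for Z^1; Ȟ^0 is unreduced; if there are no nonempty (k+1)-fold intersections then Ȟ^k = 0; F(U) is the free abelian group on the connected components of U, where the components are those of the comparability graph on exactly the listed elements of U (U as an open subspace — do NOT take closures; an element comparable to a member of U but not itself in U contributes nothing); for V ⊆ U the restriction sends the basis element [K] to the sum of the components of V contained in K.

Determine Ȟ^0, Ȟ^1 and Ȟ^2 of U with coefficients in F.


Ȟ^0 = Z; Ȟ^1 = Z^3; Ȟ^2 = 0

nerve of the cover:
  W1={{x3},{x5},{x1,x3},{x1,x5},{x2,x3},{x2,x5},{x3,x5},{x2,x3,x5}} W2={{x1},{x4},{x5},{x1,x2},{x1,x3},{x1,x4},{x1,x5},{x2,x4},{x2,x5},{x3,x5},{x2,x3,x5}} W3={{x2},{x5},{x1,x2},{x1,x5},{x2,x3},{x2,x4},{x2,x5},{x3,x5},{x2,x3,x5}}
  W12={{x5},{x1,x3},{x1,x5},{x2,x5},{x3,x5},{x2,x3,x5}} W13={{x5},{x1,x5},{x2,x3},{x2,x5},{x3,x5},{x2,x3,x5}} W23={{x5},{x1,x2},{x1,x5},{x2,x4},{x2,x5},{x3,x5},{x2,x3,x5}}
  W123={{x5},{x1,x5},{x2,x5},{x3,x5},{x2,x3,x5}}
components per intersection:
  W1: {{x3},{x5},{x1,x3},{x1,x5},{x2,x3},{x2,x5},{x3,x5},{x2,x3,x5}}
  W2: {{x1},{x4},{x5},{x1,x2},{x1,x3},{x1,x4},{x1,x5},{x2,x4},{x2,x5},{x3,x5},{x2,x3,x5}}
  W3: {{x2},{x5},{x1,x2},{x1,x5},{x2,x3},{x2,x4},{x2,x5},{x3,x5},{x2,x3,x5}}
  W12: {{x5},{x1,x5},{x2,x5},{x3,x5},{x2,x3,x5}} {{x1,x3}}
  W13: {{x5},{x1,x5},{x2,x3},{x2,x5},{x3,x5},{x2,x3,x5}}
  W23: {{x5},{x1,x5},{x2,x5},{x3,x5},{x2,x3,x5}} {{x1,x2}} {{x2,x4}}
  W123: {{x5},{x1,x5},{x2,x5},{x3,x5},{x2,x3,x5}}
C dims 3,6,1; δ0: rk 2, SNF 1^2; δ1: rk 1, SNF 1^1
Ȟ^0 = (3 − 2) − 0 = 1, so Ȟ^0 ≅ Z
Ȟ^1 = (6 − 1) − 2 = 3, so Ȟ^1 ≅ Z^3
Ȟ^2 = (1 − 0) − 1 = 0, so Ȟ^2 ≅ 0


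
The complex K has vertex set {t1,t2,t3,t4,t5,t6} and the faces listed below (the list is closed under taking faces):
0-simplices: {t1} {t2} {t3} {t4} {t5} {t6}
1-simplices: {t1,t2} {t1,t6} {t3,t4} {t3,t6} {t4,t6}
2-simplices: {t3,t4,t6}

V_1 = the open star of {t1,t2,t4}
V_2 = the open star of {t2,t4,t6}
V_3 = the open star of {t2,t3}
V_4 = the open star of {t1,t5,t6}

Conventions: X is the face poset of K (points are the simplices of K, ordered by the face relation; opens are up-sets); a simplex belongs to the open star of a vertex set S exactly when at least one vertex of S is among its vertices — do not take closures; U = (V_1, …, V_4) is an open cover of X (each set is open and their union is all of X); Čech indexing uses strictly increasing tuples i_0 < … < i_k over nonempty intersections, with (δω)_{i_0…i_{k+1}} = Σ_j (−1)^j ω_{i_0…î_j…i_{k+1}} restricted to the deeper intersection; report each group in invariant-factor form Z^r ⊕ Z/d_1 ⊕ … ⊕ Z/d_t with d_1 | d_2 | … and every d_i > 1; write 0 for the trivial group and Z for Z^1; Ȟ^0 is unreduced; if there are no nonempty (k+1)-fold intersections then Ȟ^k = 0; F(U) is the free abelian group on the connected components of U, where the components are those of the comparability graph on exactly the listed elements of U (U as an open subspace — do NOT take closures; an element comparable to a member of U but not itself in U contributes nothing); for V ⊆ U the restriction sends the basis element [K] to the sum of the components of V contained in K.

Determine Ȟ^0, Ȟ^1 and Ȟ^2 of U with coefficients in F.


nerve simplices:
  V1={{t1},{t2},{t4},{t1,t2},{t1,t6},{t3,t4},{t4,t6},{t3,t4,t6}} V2={{t2},{t4},{t6},{t1,t2},{t1,t6},{t3,t4},{t3,t6},{t4,t6},{t3,t4,t6}} V3={{t2},{t3},{t1,t2},{t3,t4},{t3,t6},{t3,t4,t6}} V4={{t1},{t5},{t6},{t1,t2},{t1,t6},{t3,t6},{t4,t6},{t3,t4,t6}}
  V12={{t2},{t4},{t1,t2},{t1,t6},{t3,t4},{t4,t6},{t3,t4,t6}} V13={{t2},{t1,t2},{t3,t4},{t3,t4,t6}} V14={{t1},{t1,t2},{t1,t6},{t4,t6},{t3,t4,t6}} V23={{t2},{t1,t2},{t3,t4},{t3,t6},{t3,t4,t6}} V24={{t6},{t1,t2},{t1,t6},{t3,t6},{t4,t6},{t3,t4,t6}} V34={{t1,t2},{t3,t6},{t3,t4,t6}}
  V123={{t2},{t1,t2},{t3,t4},{t3,t4,t6}} V124={{t1,t2},{t1,t6},{t4,t6},{t3,t4,t6}} V134={{t1,t2},{t3,t4,t6}} V234={{t1,t2},{t3,t6},{t3,t4,t6}}
  V1234={{t1,t2},{t3,t4,t6}}
components per intersection:
  V1: {{t1},{t2},{t1,t2},{t1,t6}} {{t4},{t3,t4},{t4,t6},{t3,t4,t6}}
  V2: {{t2},{t1,t2}} {{t4},{t6},{t1,t6},{t3,t4},{t3,t6},{t4,t6},{t3,t4,t6}}
  V3: {{t2},{t1,t2}} {{t3},{t3,t4},{t3,t6},{t3,t4,t6}}
  V4: {{t1},{t6},{t1,t2},{t1,t6},{t3,t6},{t4,t6},{t3,t4,t6}} {{t5}}
  V12: {{t2},{t1,t2}} {{t4},{t3,t4},{t4,t6},{t3,t4,t6}} {{t1,t6}}
  V13: {{t2},{t1,t2}} {{t3,t4},{t3,t4,t6}}
  V14: {{t1},{t1,t2},{t1,t6}} {{t4,t6},{t3,t4,t6}}
  V23: {{t2},{t1,t2}} {{t3,t4},{t3,t6},{t3,t4,t6}}
  V24: {{t6},{t1,t6},{t3,t6},{t4,t6},{t3,t4,t6}} {{t1,t2}}
  V34: {{t1,t2}} {{t3,t6},{t3,t4,t6}}
  V123: {{t2},{t1,t2}} {{t3,t4},{t3,t4,t6}}
  V124: {{t1,t2}} {{t1,t6}} {{t4,t6},{t3,t4,t6}}
  V134: {{t1,t2}} {{t3,t4,t6}}
  V234: {{t1,t2}} {{t3,t6},{t3,t4,t6}}
  V1234: {{t1,t2}} {{t3,t4,t6}}
C dims 8,13,9,2; δ0: rk 6, SNF 1^6; δ1: rk 7, SNF 1^7; δ2: rk 2, SNF 1^2
degree 0: 8−6−0 = 2 → Ȟ^0 ≅ Z^2
degree 1: 13−7−6 = 0 → Ȟ^1 ≅ 0
degree 2: 9−2−7 = 0 → Ȟ^2 ≅ 0

Ȟ^0 ≅ Z^2, Ȟ^1 ≅ 0, Ȟ^2 ≅ 0


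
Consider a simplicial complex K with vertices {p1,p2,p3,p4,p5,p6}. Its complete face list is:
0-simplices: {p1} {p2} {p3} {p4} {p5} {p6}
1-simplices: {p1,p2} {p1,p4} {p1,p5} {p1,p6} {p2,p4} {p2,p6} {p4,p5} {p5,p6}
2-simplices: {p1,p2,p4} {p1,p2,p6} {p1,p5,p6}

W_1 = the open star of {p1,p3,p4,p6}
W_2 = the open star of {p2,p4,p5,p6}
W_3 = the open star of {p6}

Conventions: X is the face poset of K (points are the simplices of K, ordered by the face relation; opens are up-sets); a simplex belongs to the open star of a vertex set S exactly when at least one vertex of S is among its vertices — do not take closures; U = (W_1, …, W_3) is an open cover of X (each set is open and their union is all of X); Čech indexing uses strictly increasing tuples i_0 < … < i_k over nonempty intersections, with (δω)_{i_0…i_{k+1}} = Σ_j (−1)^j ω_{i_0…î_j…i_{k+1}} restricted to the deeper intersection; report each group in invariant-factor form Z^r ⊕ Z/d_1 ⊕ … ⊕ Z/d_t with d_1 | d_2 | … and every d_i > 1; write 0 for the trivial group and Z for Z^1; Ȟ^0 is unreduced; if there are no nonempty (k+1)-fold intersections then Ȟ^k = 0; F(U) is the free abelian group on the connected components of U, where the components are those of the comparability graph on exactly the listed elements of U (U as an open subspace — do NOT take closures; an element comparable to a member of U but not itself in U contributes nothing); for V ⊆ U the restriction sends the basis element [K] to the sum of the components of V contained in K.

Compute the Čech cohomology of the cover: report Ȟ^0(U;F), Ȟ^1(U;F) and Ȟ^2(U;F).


Ȟ^0(U;F) ≅ Z^2, Ȟ^1(U;F) ≅ 0, Ȟ^2(U;F) ≅ 0

nerve simplices:
  W1={{p1},{p3},{p4},{p6},{p1,p2},{p1,p4},{p1,p5},{p1,p6},{p2,p4},{p2,p6},{p4,p5},{p5,p6},{p1,p2,p4},{p1,p2,p6},{p1,p5,p6}} W2={{p2},{p4},{p5},{p6},{p1,p2},{p1,p4},{p1,p5},{p1,p6},{p2,p4},{p2,p6},{p4,p5},{p5,p6},{p1,p2,p4},{p1,p2,p6},{p1,p5,p6}} W3={{p6},{p1,p6},{p2,p6},{p5,p6},{p1,p2,p6},{p1,p5,p6}}
  W12={{p4},{p6},{p1,p2},{p1,p4},{p1,p5},{p1,p6},{p2,p4},{p2,p6},{p4,p5},{p5,p6},{p1,p2,p4},{p1,p2,p6},{p1,p5,p6}} W13={{p6},{p1,p6},{p2,p6},{p5,p6},{p1,p2,p6},{p1,p5,p6}} W23={{p6},{p1,p6},{p2,p6},{p5,p6},{p1,p2,p6},{p1,p5,p6}}
  W123={{p6},{p1,p6},{p2,p6},{p5,p6},{p1,p2,p6},{p1,p5,p6}}
components per intersection:
  W1: {{p1},{p4},{p6},{p1,p2},{p1,p4},{p1,p5},{p1,p6},{p2,p4},{p2,p6},{p4,p5},{p5,p6},{p1,p2,p4},{p1,p2,p6},{p1,p5,p6}} {{p3}}
  W2: {{p2},{p4},{p5},{p6},{p1,p2},{p1,p4},{p1,p5},{p1,p6},{p2,p4},{p2,p6},{p4,p5},{p5,p6},{p1,p2,p4},{p1,p2,p6},{p1,p5,p6}}
  W3: {{p6},{p1,p6},{p2,p6},{p5,p6},{p1,p2,p6},{p1,p5,p6}}
  W12: {{p4},{p6},{p1,p2},{p1,p4},{p1,p5},{p1,p6},{p2,p4},{p2,p6},{p4,p5},{p5,p6},{p1,p2,p4},{p1,p2,p6},{p1,p5,p6}}
  W13: {{p6},{p1,p6},{p2,p6},{p5,p6},{p1,p2,p6},{p1,p5,p6}}
  W23: {{p6},{p1,p6},{p2,p6},{p5,p6},{p1,p2,p6},{p1,p5,p6}}
  W123: {{p6},{p1,p6},{p2,p6},{p5,p6},{p1,p2,p6},{p1,p5,p6}}
C dims 4,3,1; δ0: rk 2, SNF 1^2; δ1: rk 1, SNF 1^1
degree 0: 4−2−0 = 2 → Ȟ^0 ≅ Z^2
degree 1: 3−1−2 = 0 → Ȟ^1 ≅ 0
degree 2: 1−0−1 = 0 → Ȟ^2 ≅ 0


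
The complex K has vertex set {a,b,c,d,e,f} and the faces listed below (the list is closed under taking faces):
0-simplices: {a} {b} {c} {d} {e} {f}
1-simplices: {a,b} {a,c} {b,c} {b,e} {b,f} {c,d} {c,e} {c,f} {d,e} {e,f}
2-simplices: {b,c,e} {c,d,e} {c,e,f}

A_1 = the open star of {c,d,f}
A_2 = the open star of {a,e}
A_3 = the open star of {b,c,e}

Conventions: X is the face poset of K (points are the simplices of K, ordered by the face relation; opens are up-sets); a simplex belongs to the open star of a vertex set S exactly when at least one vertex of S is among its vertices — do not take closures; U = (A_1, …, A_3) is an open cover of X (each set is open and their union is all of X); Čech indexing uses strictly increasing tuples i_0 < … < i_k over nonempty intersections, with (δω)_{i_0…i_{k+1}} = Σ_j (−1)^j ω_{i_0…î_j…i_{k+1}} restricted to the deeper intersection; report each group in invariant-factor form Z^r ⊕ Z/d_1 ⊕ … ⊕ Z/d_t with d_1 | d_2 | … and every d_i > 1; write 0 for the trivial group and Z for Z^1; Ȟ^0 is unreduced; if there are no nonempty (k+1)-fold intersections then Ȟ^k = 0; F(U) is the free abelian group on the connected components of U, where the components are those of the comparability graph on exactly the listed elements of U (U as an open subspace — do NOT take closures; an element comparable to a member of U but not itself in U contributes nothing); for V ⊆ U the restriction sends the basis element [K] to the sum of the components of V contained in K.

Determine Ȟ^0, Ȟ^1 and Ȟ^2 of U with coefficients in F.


nonempty intersections:
  A1={{c},{d},{f},{a,c},{b,c},{b,f},{c,d},{c,e},{c,f},{d,e},{e,f},{b,c,e},{c,d,e},{c,e,f}} A2={{a},{e},{a,b},{a,c},{b,e},{c,e},{d,e},{e,f},{b,c,e},{c,d,e},{c,e,f}} A3={{b},{c},{e},{a,b},{a,c},{b,c},{b,e},{b,f},{c,d},{c,e},{c,f},{d,e},{e,f},{b,c,e},{c,d,e},{c,e,f}}
  A12={{a,c},{c,e},{d,e},{e,f},{b,c,e},{c,d,e},{c,e,f}} A13={{c},{a,c},{b,c},{b,f},{c,d},{c,e},{c,f},{d,e},{e,f},{b,c,e},{c,d,e},{c,e,f}} A23={{e},{a,b},{a,c},{b,e},{c,e},{d,e},{e,f},{b,c,e},{c,d,e},{c,e,f}}
  A123={{a,c},{c,e},{d,e},{e,f},{b,c,e},{c,d,e},{c,e,f}}
components per intersection:
  A1: {{c},{d},{f},{a,c},{b,c},{b,f},{c,d},{c,e},{c,f},{d,e},{e,f},{b,c,e},{c,d,e},{c,e,f}}
  A2: {{a},{a,b},{a,c}} {{e},{b,e},{c,e},{d,e},{e,f},{b,c,e},{c,d,e},{c,e,f}}
  A3: {{b},{c},{e},{a,b},{a,c},{b,c},{b,e},{b,f},{c,d},{c,e},{c,f},{d,e},{e,f},{b,c,e},{c,d,e},{c,e,f}}
  A12: {{a,c}} {{c,e},{d,e},{e,f},{b,c,e},{c,d,e},{c,e,f}}
  A13: {{c},{a,c},{b,c},{c,d},{c,e},{c,f},{d,e},{e,f},{b,c,e},{c,d,e},{c,e,f}} {{b,f}}
  A23: {{e},{b,e},{c,e},{d,e},{e,f},{b,c,e},{c,d,e},{c,e,f}} {{a,b}} {{a,c}}
  A123: {{a,c}} {{c,e},{d,e},{e,f},{b,c,e},{c,d,e},{c,e,f}}
C dims 4,7,2; δ0: rk 3, SNF 1^3; δ1: rk 2, SNF 1^2
Ȟ^0: (4−3)−0=1 ⇒ Z
Ȟ^1: (7−2)−3=2 ⇒ Z^2
Ȟ^2: (2−0)−2=0 ⇒ 0

Ȟ^0 = Z, Ȟ^1 = Z^2, Ȟ^2 = 0


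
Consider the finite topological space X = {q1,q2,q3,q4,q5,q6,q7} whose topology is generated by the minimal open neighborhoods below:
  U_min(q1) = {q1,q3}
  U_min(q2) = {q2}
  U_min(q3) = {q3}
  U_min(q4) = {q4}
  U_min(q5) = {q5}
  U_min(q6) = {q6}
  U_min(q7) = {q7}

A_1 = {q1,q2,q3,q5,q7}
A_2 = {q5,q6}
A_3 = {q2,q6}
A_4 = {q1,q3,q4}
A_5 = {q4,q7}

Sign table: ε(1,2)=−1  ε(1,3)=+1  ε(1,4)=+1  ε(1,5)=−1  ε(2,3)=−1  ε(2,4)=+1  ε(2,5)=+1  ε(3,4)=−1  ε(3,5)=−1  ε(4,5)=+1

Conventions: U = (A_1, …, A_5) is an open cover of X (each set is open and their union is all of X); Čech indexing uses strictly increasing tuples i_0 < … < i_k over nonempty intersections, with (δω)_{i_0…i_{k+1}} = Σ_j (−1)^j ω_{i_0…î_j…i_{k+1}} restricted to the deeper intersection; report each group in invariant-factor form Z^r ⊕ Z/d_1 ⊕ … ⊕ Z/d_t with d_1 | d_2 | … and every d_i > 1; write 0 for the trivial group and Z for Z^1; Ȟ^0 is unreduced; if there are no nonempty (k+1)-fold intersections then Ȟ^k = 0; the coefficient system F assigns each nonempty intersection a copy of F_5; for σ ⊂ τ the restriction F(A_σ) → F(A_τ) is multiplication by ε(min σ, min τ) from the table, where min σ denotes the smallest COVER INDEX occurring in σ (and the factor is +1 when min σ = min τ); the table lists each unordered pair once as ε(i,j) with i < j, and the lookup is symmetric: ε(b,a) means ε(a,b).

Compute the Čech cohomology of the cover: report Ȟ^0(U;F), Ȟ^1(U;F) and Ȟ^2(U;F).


nonempty intersections:
  A12={q5} A13={q2} A14={q1,q3} A15={q7} A23={q6} A45={q4}
C dims 5,6; δ0: rk_F5 5
Ȟ^0: (5−5)−0=0 ⇒ 0
Ȟ^1: (6−0)−5=1 ⇒ Z/5
Ȟ^2: (0−0)−0=0 ⇒ 0

Ȟ^0(U;F) ≅ 0; Ȟ^1(U;F) ≅ Z/5; Ȟ^2(U;F) ≅ 0


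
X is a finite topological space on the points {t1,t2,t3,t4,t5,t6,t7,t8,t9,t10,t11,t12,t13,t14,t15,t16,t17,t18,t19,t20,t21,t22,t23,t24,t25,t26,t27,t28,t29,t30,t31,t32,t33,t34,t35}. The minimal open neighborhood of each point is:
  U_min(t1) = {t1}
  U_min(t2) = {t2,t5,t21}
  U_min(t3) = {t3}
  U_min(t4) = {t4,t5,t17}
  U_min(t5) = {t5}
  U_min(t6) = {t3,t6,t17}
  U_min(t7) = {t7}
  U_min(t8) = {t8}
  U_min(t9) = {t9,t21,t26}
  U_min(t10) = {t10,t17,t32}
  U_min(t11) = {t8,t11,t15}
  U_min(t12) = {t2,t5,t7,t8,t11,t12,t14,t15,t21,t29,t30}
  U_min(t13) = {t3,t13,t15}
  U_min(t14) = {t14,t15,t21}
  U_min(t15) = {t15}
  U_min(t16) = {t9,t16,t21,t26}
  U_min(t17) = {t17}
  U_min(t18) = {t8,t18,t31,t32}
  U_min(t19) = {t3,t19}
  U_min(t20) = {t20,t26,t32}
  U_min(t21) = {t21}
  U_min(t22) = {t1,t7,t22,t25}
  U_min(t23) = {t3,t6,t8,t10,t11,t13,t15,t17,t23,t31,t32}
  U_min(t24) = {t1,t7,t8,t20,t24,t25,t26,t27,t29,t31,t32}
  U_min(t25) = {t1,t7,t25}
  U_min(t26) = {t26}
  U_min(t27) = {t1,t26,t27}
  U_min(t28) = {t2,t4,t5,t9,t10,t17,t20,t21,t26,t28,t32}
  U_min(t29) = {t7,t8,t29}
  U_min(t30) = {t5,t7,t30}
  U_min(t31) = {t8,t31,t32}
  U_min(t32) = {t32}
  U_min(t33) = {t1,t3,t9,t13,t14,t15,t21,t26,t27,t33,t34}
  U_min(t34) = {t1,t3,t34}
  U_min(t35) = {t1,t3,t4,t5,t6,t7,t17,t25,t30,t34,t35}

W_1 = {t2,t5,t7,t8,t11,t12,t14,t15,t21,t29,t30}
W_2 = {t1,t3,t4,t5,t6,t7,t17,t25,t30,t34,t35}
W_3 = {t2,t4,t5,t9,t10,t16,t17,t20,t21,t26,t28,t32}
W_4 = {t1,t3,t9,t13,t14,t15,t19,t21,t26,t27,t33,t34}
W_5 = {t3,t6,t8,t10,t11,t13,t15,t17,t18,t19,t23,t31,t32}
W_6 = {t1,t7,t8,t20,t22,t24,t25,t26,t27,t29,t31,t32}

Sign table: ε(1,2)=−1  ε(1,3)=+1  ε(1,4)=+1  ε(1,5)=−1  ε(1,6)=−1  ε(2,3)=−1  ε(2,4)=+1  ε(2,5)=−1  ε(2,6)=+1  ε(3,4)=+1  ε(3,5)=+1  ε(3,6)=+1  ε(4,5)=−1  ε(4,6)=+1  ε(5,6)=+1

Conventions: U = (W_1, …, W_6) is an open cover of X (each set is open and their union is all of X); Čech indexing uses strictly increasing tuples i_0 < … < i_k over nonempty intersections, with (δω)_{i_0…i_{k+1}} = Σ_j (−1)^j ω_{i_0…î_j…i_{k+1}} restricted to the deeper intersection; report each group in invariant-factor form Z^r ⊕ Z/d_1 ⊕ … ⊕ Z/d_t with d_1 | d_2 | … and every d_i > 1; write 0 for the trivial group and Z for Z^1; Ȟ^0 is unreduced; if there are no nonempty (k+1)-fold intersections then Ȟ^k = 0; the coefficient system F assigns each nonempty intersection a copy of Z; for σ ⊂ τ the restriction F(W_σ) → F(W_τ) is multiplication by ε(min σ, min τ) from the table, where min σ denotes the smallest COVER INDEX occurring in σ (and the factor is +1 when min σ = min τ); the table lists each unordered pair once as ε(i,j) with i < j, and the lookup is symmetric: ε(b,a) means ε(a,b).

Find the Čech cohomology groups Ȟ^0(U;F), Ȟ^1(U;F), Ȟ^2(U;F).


Ȟ^0 ≅ 0,  Ȟ^1 ≅ Z/2,  Ȟ^2 ≅ Z

nerve of the cover:
  W12={t5,t7,t30} W13={t2,t5,t21} W14={t14,t15,t21} W15={t8,t11,t15} W16={t7,t8,t29} W23={t4,t5,t17} W24={t1,t3,t34} W25={t3,t6,t17} W26={t1,t7,t25} W34={t9,t21,t26} W35={t10,t17,t32} W36={t20,t26,t32} W45={t3,t13,t15,t19} W46={t1,t26,t27} W56={t8,t31,t32}
  W123={t5} W126={t7} W134={t21} W145={t15} W156={t8} W235={t17} W245={t3} W246={t1} W346={t26} W356={t32}
C dims 6,15,10; δ0: rk 6, SNF 1^5·2; δ1: rk 9, SNF 1^9
Ȟ^0 = (6 − 6) − 0 = 0, so Ȟ^0 ≅ 0
Ȟ^1 = (15 − 9) − 6 = 0 plus torsion [2], so Ȟ^1 ≅ Z/2
Ȟ^2 = (10 − 0) − 9 = 1, so Ȟ^2 ≅ Z


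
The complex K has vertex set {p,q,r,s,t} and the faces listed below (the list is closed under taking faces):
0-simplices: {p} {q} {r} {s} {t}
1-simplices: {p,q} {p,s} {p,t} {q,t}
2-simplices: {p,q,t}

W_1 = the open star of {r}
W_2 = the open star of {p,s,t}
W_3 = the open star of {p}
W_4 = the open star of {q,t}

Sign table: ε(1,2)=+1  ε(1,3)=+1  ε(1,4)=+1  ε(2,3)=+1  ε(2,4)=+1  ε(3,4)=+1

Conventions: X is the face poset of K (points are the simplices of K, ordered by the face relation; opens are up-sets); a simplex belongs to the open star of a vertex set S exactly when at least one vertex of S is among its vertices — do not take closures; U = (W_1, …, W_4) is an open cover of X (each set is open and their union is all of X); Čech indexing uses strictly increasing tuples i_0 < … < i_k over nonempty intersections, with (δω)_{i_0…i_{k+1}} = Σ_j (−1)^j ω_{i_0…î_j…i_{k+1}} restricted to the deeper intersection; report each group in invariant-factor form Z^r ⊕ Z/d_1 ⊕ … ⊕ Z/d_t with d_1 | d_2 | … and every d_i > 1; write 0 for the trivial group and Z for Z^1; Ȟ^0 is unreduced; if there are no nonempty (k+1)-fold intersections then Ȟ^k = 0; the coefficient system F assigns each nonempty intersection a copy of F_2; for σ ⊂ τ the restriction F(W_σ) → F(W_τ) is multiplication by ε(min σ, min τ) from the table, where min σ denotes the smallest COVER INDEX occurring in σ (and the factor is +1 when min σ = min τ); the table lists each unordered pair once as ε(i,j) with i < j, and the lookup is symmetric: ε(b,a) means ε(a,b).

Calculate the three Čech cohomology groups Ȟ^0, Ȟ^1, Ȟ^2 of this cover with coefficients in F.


Ȟ^0 ≅ Z/2 ⊕ Z/2; Ȟ^1 ≅ 0; Ȟ^2 ≅ 0

nonempty intersections:
  W1={{r}} W2={{p},{s},{t},{p,q},{p,s},{p,t},{q,t},{p,q,t}} W3={{p},{p,q},{p,s},{p,t},{p,q,t}} W4={{q},{t},{p,q},{p,t},{q,t},{p,q,t}}
  W23={{p},{p,q},{p,s},{p,t},{p,q,t}} W24={{t},{p,q},{p,t},{q,t},{p,q,t}} W34={{p,q},{p,t},{p,q,t}}
  W234={{p,q},{p,t},{p,q,t}}
C dims 4,3,1; δ0: rk_F2 2; δ1: rk_F2 1
Ȟ^0: (4−2)−0=2 ⇒ Z/2 ⊕ Z/2
Ȟ^1: (3−1)−2=0 ⇒ 0
Ȟ^2: (1−0)−1=0 ⇒ 0


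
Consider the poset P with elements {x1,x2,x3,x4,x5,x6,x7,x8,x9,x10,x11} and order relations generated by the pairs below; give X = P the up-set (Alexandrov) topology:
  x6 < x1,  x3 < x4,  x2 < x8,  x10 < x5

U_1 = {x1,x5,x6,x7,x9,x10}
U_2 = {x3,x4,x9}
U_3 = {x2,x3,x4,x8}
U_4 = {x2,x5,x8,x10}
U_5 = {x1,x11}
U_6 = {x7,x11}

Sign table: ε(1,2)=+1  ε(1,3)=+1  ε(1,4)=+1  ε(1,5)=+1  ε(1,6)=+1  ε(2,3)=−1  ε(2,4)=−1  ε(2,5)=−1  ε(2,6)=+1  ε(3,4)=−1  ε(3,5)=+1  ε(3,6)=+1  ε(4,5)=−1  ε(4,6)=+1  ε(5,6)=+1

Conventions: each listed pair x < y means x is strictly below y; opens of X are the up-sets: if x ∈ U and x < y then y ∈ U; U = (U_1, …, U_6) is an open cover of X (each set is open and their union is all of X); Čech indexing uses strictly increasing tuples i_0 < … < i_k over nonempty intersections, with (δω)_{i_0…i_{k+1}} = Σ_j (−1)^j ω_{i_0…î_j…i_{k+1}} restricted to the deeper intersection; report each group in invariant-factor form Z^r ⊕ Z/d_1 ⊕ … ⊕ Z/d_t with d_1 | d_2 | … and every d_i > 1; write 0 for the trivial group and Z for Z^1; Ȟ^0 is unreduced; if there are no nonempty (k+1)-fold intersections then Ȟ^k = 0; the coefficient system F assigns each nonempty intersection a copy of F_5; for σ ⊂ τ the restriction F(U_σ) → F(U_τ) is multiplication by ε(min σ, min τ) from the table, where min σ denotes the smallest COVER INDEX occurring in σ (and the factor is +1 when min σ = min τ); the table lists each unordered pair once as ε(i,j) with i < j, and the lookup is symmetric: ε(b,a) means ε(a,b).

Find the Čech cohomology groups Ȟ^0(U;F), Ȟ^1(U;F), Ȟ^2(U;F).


Ȟ^0 = Z/5, Ȟ^1 = Z/5 ⊕ Z/5 and Ȟ^2 = 0

nonempty intersections:
  U12={x9} U14={x5,x10} U15={x1} U16={x7} U23={x3,x4} U34={x2,x8} U56={x11}
C dims 6,7; δ0: rk_F5 5
Ȟ^0: (6−5)−0=1 ⇒ Z/5
Ȟ^1: (7−0)−5=2 ⇒ Z/5 ⊕ Z/5
Ȟ^2: (0−0)−0=0 ⇒ 0


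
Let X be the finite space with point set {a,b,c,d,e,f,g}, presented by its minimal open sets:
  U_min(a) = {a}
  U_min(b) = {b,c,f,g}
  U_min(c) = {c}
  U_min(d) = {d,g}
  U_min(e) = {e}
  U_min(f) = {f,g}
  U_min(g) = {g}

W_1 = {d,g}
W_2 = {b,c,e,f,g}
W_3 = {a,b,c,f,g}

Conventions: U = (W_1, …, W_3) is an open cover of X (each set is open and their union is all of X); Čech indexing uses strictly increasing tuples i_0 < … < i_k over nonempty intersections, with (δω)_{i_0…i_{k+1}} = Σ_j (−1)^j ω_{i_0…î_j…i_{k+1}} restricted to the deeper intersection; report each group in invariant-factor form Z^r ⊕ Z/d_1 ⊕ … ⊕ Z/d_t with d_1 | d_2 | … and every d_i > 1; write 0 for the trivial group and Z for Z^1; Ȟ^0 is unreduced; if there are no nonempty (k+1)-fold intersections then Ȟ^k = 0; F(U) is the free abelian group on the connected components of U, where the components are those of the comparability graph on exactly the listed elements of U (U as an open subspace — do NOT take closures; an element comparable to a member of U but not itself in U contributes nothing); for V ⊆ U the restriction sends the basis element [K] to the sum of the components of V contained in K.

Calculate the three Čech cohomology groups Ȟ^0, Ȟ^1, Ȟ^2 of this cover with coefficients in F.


intersection data:
  W12={g} W13={g} W23={b,c,f,g}
  W123={g}
components per intersection:
  W1: {d,g}
  W2: {b,c,f,g} {e}
  W3: {a} {b,c,f,g}
  W12: {g}
  W13: {g}
  W23: {b,c,f,g}
  W123: {g}
C dims 5,3,1; δ0: rk 2, SNF 1^2; δ1: rk 1, SNF 1^1
Ȟ^0 = (5 − 2) − 0 = 3, so Ȟ^0 ≅ Z^3
Ȟ^1 = (3 − 1) − 2 = 0, so Ȟ^1 ≅ 0
Ȟ^2 = (1 − 0) − 1 = 0, so Ȟ^2 ≅ 0

Ȟ^0(U;F) ≅ Z^3, Ȟ^1(U;F) ≅ 0, Ȟ^2(U;F) ≅ 0


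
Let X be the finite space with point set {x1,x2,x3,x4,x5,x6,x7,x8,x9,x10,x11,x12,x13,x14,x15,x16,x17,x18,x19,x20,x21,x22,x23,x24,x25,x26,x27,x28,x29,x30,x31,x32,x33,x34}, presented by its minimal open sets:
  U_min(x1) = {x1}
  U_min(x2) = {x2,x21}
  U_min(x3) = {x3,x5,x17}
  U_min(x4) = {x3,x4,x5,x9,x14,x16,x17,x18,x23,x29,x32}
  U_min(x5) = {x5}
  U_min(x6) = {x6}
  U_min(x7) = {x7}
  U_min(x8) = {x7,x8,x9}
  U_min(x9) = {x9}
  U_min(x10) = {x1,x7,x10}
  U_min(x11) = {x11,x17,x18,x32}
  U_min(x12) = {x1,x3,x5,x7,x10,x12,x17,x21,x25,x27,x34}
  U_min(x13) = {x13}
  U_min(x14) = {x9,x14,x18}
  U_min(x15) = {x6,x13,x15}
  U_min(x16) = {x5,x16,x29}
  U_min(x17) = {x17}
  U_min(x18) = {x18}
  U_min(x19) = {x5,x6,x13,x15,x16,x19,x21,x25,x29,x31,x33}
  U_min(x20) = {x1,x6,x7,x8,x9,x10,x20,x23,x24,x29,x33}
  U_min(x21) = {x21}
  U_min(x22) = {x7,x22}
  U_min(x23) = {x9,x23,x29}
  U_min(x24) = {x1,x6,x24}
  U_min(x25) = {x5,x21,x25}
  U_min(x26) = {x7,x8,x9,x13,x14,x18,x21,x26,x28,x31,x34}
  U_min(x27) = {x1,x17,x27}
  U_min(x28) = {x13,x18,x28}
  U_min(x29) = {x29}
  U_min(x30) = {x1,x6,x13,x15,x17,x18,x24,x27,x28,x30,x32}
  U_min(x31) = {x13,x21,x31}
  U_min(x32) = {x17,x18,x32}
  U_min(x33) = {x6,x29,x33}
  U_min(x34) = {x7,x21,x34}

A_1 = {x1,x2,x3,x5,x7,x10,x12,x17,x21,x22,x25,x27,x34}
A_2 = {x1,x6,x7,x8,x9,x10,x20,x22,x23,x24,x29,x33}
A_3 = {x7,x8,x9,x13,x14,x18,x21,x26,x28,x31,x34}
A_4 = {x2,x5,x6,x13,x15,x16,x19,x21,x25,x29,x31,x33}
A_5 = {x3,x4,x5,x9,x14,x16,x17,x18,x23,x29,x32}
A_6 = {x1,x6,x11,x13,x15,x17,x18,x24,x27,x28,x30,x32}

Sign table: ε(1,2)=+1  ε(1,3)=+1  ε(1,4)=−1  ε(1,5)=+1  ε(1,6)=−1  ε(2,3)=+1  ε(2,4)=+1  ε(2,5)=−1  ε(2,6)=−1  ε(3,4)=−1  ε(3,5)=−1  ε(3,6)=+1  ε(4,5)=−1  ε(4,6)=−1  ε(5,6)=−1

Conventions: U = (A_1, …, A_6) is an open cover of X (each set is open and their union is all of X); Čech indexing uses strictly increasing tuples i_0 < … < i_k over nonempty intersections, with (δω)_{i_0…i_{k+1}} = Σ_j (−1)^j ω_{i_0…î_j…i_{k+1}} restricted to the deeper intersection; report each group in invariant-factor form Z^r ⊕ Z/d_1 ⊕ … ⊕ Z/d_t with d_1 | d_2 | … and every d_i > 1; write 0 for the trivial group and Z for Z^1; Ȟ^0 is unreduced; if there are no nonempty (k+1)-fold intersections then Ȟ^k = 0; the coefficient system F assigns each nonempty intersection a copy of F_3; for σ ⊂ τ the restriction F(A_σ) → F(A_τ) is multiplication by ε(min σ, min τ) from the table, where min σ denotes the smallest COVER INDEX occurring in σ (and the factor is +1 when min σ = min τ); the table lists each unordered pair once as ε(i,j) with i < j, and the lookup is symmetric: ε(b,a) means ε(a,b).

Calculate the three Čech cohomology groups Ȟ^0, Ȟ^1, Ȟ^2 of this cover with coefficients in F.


nonempty overlaps:
  A12={x1,x7,x10,x22} A13={x7,x21,x34} A14={x2,x5,x21,x25} A15={x3,x5,x17} A16={x1,x17,x27} A23={x7,x8,x9} A24={x6,x29,x33} A25={x9,x23,x29} A26={x1,x6,x24} A34={x13,x21,x31} A35={x9,x14,x18} A36={x13,x18,x28} A45={x5,x16,x29} A46={x6,x13,x15} A56={x17,x18,x32}
  A123={x7} A126={x1} A134={x21} A145={x5} A156={x17} A235={x9} A245={x29} A246={x6} A346={x13} A356={x18}
C dims 6,15,10; δ0: rk_F3 6; δ1: rk_F3 9
degree 0: 6−6−0 = 0 → Ȟ^0 ≅ 0
degree 1: 15−9−6 = 0 → Ȟ^1 ≅ 0
degree 2: 10−0−9 = 1 → Ȟ^2 ≅ Z/3

Ȟ^0 = 0, Ȟ^1 = 0, Ȟ^2 = Z/3


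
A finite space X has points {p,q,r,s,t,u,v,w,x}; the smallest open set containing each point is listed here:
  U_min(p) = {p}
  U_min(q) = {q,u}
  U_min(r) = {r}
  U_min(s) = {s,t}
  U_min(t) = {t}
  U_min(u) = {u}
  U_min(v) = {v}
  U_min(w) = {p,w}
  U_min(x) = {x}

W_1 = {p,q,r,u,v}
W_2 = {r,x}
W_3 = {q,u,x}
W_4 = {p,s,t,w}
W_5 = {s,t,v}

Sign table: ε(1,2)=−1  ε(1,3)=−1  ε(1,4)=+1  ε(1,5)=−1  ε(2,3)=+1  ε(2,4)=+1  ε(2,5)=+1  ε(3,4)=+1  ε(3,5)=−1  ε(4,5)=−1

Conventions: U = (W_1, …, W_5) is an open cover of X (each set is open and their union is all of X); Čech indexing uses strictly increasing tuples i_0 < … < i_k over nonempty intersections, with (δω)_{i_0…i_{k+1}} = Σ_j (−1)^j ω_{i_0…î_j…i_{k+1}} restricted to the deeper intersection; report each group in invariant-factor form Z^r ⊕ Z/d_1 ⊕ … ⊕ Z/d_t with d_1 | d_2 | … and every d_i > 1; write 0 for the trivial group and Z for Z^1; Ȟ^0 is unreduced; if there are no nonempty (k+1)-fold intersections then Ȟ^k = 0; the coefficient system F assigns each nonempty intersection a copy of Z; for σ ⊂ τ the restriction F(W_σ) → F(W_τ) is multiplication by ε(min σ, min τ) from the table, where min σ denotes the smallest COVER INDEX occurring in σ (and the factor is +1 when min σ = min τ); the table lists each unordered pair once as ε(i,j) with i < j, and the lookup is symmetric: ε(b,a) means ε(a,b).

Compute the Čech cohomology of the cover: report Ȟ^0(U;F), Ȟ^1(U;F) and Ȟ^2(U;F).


nonempty intersections:
  W12={r} W13={q,u} W14={p} W15={v} W23={x} W45={s,t}
C dims 5,6; δ0: rk 4, SNF 1^4
Ȟ^0: (5−4)−0=1 ⇒ Z
Ȟ^1: (6−0)−4=2 ⇒ Z^2
Ȟ^2: (0−0)−0=0 ⇒ 0

Ȟ^0 = Z, Ȟ^1 = Z^2, Ȟ^2 = 0


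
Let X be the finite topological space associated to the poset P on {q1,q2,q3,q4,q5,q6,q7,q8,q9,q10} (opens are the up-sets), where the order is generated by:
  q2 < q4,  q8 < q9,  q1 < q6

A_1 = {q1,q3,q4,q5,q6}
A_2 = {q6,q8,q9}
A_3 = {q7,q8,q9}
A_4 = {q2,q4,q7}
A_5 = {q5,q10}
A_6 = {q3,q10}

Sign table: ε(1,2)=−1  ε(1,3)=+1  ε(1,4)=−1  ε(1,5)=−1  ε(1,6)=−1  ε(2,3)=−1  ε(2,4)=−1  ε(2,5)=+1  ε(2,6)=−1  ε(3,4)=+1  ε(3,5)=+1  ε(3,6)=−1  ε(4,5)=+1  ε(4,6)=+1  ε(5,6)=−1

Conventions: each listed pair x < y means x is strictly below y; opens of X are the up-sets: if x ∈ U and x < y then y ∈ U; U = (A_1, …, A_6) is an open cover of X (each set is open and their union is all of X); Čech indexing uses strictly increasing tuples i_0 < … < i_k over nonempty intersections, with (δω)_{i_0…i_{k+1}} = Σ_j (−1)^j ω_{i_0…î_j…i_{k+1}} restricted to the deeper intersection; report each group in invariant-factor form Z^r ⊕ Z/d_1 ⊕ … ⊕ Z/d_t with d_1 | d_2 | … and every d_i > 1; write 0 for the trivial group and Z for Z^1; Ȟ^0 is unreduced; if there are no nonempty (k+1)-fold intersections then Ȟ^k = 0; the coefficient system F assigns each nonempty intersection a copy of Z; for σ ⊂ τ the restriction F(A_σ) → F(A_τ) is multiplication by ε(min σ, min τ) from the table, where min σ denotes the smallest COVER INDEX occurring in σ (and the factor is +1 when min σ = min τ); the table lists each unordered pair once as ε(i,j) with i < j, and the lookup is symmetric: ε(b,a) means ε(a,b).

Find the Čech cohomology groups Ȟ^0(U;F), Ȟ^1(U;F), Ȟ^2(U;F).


Ȟ^0 ≅ 0, Ȟ^1 ≅ Z ⊕ Z/2, Ȟ^2 ≅ 0

nerve simplices:
  A12={q6} A14={q4} A15={q5} A16={q3} A23={q8,q9} A34={q7} A56={q10}
C dims 6,7; δ0: rk 6, SNF 1^5·2
degree 0: 6−6−0 = 0 → Ȟ^0 ≅ 0
degree 1: 7−0−6 = 1 plus torsion [2] → Ȟ^1 ≅ Z ⊕ Z/2
degree 2: 0−0−0 = 0 → Ȟ^2 ≅ 0


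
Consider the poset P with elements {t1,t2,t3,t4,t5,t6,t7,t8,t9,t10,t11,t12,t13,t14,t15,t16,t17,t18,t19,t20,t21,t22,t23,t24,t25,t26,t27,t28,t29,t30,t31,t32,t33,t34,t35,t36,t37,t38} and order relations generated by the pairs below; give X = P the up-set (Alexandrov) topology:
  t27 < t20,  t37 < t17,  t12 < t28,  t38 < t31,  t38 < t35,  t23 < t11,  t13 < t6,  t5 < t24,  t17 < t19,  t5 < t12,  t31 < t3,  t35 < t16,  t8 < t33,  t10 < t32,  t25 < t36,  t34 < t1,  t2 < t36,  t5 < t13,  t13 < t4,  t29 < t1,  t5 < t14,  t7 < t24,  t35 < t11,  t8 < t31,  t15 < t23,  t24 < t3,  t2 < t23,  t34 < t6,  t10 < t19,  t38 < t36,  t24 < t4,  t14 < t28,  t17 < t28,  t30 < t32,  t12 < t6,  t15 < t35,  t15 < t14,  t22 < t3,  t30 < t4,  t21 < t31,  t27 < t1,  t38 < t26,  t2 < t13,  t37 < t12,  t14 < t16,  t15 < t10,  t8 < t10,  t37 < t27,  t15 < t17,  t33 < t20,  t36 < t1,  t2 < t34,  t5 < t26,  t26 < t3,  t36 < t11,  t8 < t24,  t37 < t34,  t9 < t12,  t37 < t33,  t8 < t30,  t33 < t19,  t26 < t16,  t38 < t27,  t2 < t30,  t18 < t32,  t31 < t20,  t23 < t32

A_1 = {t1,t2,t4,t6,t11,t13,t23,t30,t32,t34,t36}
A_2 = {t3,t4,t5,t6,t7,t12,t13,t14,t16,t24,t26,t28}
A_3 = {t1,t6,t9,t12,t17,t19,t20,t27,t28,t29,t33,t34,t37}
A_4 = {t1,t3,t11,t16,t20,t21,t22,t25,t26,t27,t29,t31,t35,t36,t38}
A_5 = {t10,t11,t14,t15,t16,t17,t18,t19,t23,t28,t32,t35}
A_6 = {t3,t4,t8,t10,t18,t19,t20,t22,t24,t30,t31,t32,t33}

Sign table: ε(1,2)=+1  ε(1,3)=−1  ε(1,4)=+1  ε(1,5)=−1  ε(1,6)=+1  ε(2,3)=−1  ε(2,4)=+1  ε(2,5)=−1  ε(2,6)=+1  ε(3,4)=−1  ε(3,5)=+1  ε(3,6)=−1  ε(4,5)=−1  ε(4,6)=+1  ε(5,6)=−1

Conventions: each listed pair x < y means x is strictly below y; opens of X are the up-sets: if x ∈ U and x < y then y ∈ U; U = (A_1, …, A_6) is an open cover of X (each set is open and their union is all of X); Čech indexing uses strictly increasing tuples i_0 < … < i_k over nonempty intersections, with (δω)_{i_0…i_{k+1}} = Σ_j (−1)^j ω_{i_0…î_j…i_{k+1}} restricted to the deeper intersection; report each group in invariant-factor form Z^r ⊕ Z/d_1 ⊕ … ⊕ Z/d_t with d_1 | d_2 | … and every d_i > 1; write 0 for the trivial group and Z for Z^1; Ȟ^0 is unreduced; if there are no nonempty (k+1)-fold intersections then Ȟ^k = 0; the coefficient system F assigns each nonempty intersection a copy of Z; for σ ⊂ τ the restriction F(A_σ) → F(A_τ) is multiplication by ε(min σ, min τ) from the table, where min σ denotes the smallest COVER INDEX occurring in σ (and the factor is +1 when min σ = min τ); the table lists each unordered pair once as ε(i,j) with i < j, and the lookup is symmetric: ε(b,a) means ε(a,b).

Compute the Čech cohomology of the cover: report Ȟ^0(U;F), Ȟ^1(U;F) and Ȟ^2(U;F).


intersection data:
  A12={t4,t6,t13} A13={t1,t6,t34} A14={t1,t11,t36} A15={t11,t23,t32} A16={t4,t30,t32} A23={t6,t12,t28} A24={t3,t16,t26} A25={t14,t16,t28} A26={t3,t4,t24} A34={t1,t20,t27,t29} A35={t17,t19,t28} A36={t19,t20,t33} A45={t11,t16,t35} A46={t3,t20,t22,t31} A56={t10,t18,t19,t32}
  A123={t6} A126={t4} A134={t1} A145={t11} A156={t32} A235={t28} A245={t16} A246={t3} A346={t20} A356={t19}
C dims 6,15,10; δ0: rk 5, SNF 1^5; δ1: rk 10, SNF 1^9·2
Ȟ^0 = (6 − 5) − 0 = 1, so Ȟ^0 ≅ Z
Ȟ^1 = (15 − 10) − 5 = 0, so Ȟ^1 ≅ 0
Ȟ^2 = (10 − 0) − 10 = 0 plus torsion [2], so Ȟ^2 ≅ Z/2

Ȟ^0 = Z, Ȟ^1 = 0, Ȟ^2 = Z/2


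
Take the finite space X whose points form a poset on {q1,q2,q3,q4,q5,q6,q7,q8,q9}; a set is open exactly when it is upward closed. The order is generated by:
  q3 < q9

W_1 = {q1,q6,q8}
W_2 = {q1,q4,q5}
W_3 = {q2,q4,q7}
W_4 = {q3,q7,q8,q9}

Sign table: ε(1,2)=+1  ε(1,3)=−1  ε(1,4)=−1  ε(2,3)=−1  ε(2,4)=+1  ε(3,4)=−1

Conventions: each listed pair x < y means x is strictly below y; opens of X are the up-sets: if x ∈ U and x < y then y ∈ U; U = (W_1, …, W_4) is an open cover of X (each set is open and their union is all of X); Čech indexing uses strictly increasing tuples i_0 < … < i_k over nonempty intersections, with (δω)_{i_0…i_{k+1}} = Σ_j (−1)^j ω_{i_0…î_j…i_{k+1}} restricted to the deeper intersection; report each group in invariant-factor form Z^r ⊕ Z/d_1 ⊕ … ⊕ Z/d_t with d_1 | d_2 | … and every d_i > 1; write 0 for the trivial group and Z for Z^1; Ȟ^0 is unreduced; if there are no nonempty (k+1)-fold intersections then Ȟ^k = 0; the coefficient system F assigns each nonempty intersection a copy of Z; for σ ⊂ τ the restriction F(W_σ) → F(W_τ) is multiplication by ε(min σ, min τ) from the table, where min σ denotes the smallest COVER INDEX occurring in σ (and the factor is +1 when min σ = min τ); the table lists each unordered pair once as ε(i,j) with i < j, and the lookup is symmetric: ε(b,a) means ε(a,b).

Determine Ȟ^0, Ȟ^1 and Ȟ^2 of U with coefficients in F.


Ȟ^0(U;F) ≅ 0,  Ȟ^1(U;F) ≅ Z/2,  Ȟ^2(U;F) ≅ 0

cover nerve:
  W12={q1} W14={q8} W23={q4} W34={q7}
C dims 4,4; δ0: rk 4, SNF 1^3·2
Ȟ^0: (4−4)−0=0 ⇒ 0
Ȟ^1: (4−0)−4=0 plus torsion [2] ⇒ Z/2
Ȟ^2: (0−0)−0=0 ⇒ 0
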